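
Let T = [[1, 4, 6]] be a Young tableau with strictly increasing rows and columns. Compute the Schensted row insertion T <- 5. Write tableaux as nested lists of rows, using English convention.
In row 1, 5 replaces 6 (the leftmost entry greater than 5); 6 is bumped to row 2. 6 starts a new row 2. The new tableau is [[1, 4, 5], [6]].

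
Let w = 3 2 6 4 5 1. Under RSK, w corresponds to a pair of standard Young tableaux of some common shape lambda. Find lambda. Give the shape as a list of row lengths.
[3, 2, 1]

Row-insert each entry into an empty tableau.

After inserting 3: P = [[3]].
After inserting 2: P = [[2], [3]].
After inserting 6: P = [[2, 6], [3]].
After inserting 4: P = [[2, 4], [3, 6]].
After inserting 5: P = [[2, 4, 5], [3, 6]].
After inserting 1: P = [[1, 4, 5], [2, 6], [3]].

The final insertion tableau P = [[1, 4, 5], [2, 6], [3]] has shape [3, 2, 1].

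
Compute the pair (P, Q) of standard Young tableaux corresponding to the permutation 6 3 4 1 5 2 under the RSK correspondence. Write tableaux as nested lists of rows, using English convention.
Insert each entry of the permutation into P by Schensted row insertion, recording in Q the position of each new cell.

After inserting 6: P = [[6]].
After inserting 3: P = [[3], [6]].
After inserting 4: P = [[3, 4], [6]].
After inserting 1: P = [[1, 4], [3], [6]].
After inserting 5: P = [[1, 4, 5], [3], [6]].
After inserting 2: P = [[1, 2, 5], [3, 4], [6]].

So P = [[1, 2, 5], [3, 4], [6]], Q = [[1, 3, 5], [2, 6], [4]].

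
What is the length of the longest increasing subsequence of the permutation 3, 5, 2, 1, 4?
2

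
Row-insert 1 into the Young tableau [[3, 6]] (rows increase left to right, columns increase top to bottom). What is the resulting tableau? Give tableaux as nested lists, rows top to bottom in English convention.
[[1, 6], [3]]

In row 1, 1 replaces 3 (the leftmost entry greater than 1); 3 is bumped to row 2. 3 starts a new row 2. The new tableau is [[1, 6], [3]].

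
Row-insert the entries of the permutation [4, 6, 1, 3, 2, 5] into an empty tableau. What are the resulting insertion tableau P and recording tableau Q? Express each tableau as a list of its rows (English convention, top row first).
P = [[1, 2, 5], [3, 6], [4]], Q = [[1, 2, 6], [3, 4], [5]]

Insert each entry of the permutation into P by Schensted row insertion, recording in Q the position of each new cell.

Insert 4: appended to row 1. P = [[4]].
Insert 6: appended to row 1. P = [[4, 6]].
Insert 1: 1 bumps 4 from row 1; 4 starts row 2. P = [[1, 6], [4]].
Insert 3: 3 bumps 6 from row 1; 6 appends to row 2. P = [[1, 3], [4, 6]].
Insert 2: 2 bumps 3 from row 1; 3 bumps 4 from row 2; 4 starts row 3. P = [[1, 2], [3, 6], [4]].
Insert 5: appended to row 1. P = [[1, 2, 5], [3, 6], [4]].

So P = [[1, 2, 5], [3, 6], [4]], Q = [[1, 2, 6], [3, 4], [5]].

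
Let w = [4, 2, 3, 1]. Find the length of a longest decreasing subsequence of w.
3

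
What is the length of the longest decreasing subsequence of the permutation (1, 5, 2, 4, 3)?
3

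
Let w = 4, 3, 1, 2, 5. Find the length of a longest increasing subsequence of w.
3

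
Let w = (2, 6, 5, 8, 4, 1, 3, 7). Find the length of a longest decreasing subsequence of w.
4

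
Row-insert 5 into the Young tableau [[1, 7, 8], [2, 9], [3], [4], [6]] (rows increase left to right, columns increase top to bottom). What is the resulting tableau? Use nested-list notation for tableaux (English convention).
In row 1, 5 replaces 7 (the leftmost entry greater than 5); 7 is bumped to row 2. In row 2, 7 replaces 9 (the leftmost entry greater than 7); 9 is bumped to row 3. 9 is appended to row 3. The new tableau is [[1, 5, 8], [2, 7], [3, 9], [4], [6]].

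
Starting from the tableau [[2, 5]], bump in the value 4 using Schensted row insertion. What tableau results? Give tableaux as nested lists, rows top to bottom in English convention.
In row 1, 4 replaces 5 (the leftmost entry greater than 4); 5 is bumped to row 2. 5 starts a new row 2. The new tableau is [[2, 4], [5]].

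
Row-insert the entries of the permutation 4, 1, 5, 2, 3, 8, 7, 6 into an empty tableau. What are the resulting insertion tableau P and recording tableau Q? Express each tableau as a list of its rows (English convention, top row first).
Insert each entry of the permutation into P by Schensted row insertion, recording in Q the position of each new cell.

After inserting 4: P = [[4]].
After inserting 1: P = [[1], [4]].
After inserting 5: P = [[1, 5], [4]].
After inserting 2: P = [[1, 2], [4, 5]].
After inserting 3: P = [[1, 2, 3], [4, 5]].
After inserting 8: P = [[1, 2, 3, 8], [4, 5]].
After inserting 7: P = [[1, 2, 3, 7], [4, 5, 8]].
After inserting 6: P = [[1, 2, 3, 6], [4, 5, 7], [8]].

So P = [[1, 2, 3, 6], [4, 5, 7], [8]], Q = [[1, 3, 5, 6], [2, 4, 7], [8]].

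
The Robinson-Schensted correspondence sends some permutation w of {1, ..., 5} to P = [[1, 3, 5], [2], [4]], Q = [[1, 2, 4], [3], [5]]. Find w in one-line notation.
Reverse RSK: for i = n, n-1, ..., 1, locate i in Q, remove the corresponding corner cell from P, and reverse-bump its entry up through P; the value ejected from row 1 is w(i).

So w = 2 4 3 5 1.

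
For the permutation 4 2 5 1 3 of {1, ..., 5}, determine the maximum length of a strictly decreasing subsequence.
3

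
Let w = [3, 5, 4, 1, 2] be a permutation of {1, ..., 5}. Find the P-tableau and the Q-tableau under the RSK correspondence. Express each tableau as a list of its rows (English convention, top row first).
P = [[1, 2], [3, 4], [5]], Q = [[1, 2], [3, 5], [4]]

Insert each entry of the permutation into P by Schensted row insertion, recording in Q the position of each new cell.

After inserting 3: P = [[3]].
After inserting 5: P = [[3, 5]].
After inserting 4: P = [[3, 4], [5]].
After inserting 1: P = [[1, 4], [3], [5]].
After inserting 2: P = [[1, 2], [3, 4], [5]].

So P = [[1, 2], [3, 4], [5]], Q = [[1, 2], [3, 5], [4]].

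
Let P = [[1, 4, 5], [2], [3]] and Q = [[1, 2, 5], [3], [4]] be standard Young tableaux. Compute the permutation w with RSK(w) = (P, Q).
3 4 2 1 5

Reverse the RSK construction: for i from n down to 1, find the cell of Q containing i, remove the entry at that cell from P, and reverse-bump it up through P; the value ejected from row 1 is w(i).

Step i=5: Q has 5 at row 1, column 3; remove that cell from P, ejecting 5. So w(5) = 5. P is now [[1, 4], [2], [3]].
Step i=4: Q has 4 at row 3, column 1; remove 3 from row 3 of P and reverse-bump: 3 enters row 2 and ejects 2; 2 enters row 1 and ejects 1. So w(4) = 1. P is now [[2, 4], [3]].
Step i=3: Q has 3 at row 2, column 1; remove 3 from row 2 of P and reverse-bump: 3 enters row 1 and ejects 2. So w(3) = 2. P is now [[3, 4]].
Step i=2: Q has 2 at row 1, column 2; remove that cell from P, ejecting 4. So w(2) = 4. P is now [[3]].
Step i=1: Q has 1 at row 1, column 1; remove that cell from P, ejecting 3. So w(1) = 3. P is now [].

So w = 3 4 2 1 5.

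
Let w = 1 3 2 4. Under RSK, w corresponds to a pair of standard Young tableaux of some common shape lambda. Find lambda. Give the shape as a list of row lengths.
Row-insert each entry into an empty tableau.

After inserting 1: P = [[1]].
After inserting 3: P = [[1, 3]].
After inserting 2: P = [[1, 2], [3]].
After inserting 4: P = [[1, 2, 4], [3]].

The final insertion tableau P = [[1, 2, 4], [3]] has shape [3, 1].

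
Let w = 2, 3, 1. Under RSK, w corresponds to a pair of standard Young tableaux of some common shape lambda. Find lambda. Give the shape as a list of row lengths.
Row-insert each entry into an empty tableau.

After inserting 2: P = [[2]].
After inserting 3: P = [[2, 3]].
After inserting 1: P = [[1, 3], [2]].

The final insertion tableau P = [[1, 3], [2]] has shape [2, 1].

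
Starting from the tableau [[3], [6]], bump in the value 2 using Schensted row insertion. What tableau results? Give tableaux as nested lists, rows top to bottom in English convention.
[[2], [3], [6]]

In row 1, 2 replaces 3 (the leftmost entry greater than 2); 3 is bumped to row 2. In row 2, 3 replaces 6 (the leftmost entry greater than 3); 6 is bumped to row 3. 6 starts a new row 3. The new tableau is [[2], [3], [6]].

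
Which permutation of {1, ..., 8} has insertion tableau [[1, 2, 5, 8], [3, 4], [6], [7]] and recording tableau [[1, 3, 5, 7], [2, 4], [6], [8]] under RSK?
Reverse the RSK construction: for i from n down to 1, find the cell of Q containing i, remove the entry at that cell from P, and reverse-bump it up through P; the value ejected from row 1 is w(i).

Step i=8: Q has 8 at row 4, column 1; remove 7 from row 4 of P and reverse-bump: 7 enters row 3 and ejects 6; 6 enters row 2 and ejects 4; 4 enters row 1 and ejects 2. So w(8) = 2. P is now [[1, 4, 5, 8], [3, 6], [7]].
Step i=7: Q has 7 at row 1, column 4; remove that cell from P, ejecting 8. So w(7) = 8. P is now [[1, 4, 5], [3, 6], [7]].
Step i=6: Q has 6 at row 3, column 1; remove 7 from row 3 of P and reverse-bump: 7 enters row 2 and ejects 6; 6 enters row 1 and ejects 5. So w(6) = 5. P is now [[1, 4, 6], [3, 7]].
Step i=5: Q has 5 at row 1, column 3; remove that cell from P, ejecting 6. So w(5) = 6. P is now [[1, 4], [3, 7]].
Step i=4: Q has 4 at row 2, column 2; remove 7 from row 2 of P and reverse-bump: 7 enters row 1 and ejects 4. So w(4) = 4. P is now [[1, 7], [3]].
Step i=3: Q has 3 at row 1, column 2; remove that cell from P, ejecting 7. So w(3) = 7. P is now [[1], [3]].
Step i=2: Q has 2 at row 2, column 1; remove 3 from row 2 of P and reverse-bump: 3 enters row 1 and ejects 1. So w(2) = 1. P is now [[3]].
Step i=1: Q has 1 at row 1, column 1; remove that cell from P, ejecting 3. So w(1) = 3. P is now [].

So w = 3 1 7 4 6 5 8 2.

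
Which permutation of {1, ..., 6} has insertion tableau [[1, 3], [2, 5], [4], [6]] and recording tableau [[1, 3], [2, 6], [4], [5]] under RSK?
6 4 5 2 1 3

Reverse the RSK construction: for i from n down to 1, find the cell of Q containing i, remove the entry at that cell from P, and reverse-bump it up through P; the value ejected from row 1 is w(i).

Step i=6: Q has 6 at row 2, column 2; remove 5 from row 2 of P and reverse-bump: 5 enters row 1 and ejects 3. So w(6) = 3. P is now [[1, 5], [2], [4], [6]].
Step i=5: Q has 5 at row 4, column 1; remove 6 from row 4 of P and reverse-bump: 6 enters row 3 and ejects 4; 4 enters row 2 and ejects 2; 2 enters row 1 and ejects 1. So w(5) = 1. P is now [[2, 5], [4], [6]].
Step i=4: Q has 4 at row 3, column 1; remove 6 from row 3 of P and reverse-bump: 6 enters row 2 and ejects 4; 4 enters row 1 and ejects 2. So w(4) = 2. P is now [[4, 5], [6]].
Step i=3: Q has 3 at row 1, column 2; remove that cell from P, ejecting 5. So w(3) = 5. P is now [[4], [6]].
Step i=2: Q has 2 at row 2, column 1; remove 6 from row 2 of P and reverse-bump: 6 enters row 1 and ejects 4. So w(2) = 4. P is now [[6]].
Step i=1: Q has 1 at row 1, column 1; remove that cell from P, ejecting 6. So w(1) = 6. P is now [].

So w = 6 4 5 2 1 3.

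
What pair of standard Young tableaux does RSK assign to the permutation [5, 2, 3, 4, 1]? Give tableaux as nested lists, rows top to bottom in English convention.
P = [[1, 3, 4], [2], [5]], Q = [[1, 3, 4], [2], [5]]

Insert each entry of the permutation into P by Schensted row insertion, recording in Q the position of each new cell.

Insert 5: appended to row 1. P = [[5]].
Insert 2: 2 bumps 5 from row 1; 5 starts row 2. P = [[2], [5]].
Insert 3: appended to row 1. P = [[2, 3], [5]].
Insert 4: appended to row 1. P = [[2, 3, 4], [5]].
Insert 1: 1 bumps 2 from row 1; 2 bumps 5 from row 2; 5 starts row 3. P = [[1, 3, 4], [2], [5]].

So P = [[1, 3, 4], [2], [5]], Q = [[1, 3, 4], [2], [5]].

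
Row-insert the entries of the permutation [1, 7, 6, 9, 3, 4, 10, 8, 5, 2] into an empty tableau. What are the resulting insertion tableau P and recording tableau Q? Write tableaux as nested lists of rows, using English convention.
Insert each entry of the permutation into P by Schensted row insertion, recording in Q the position of each new cell.

After inserting 1: P = [[1]].
After inserting 7: P = [[1, 7]].
After inserting 6: P = [[1, 6], [7]].
After inserting 9: P = [[1, 6, 9], [7]].
After inserting 3: P = [[1, 3, 9], [6], [7]].
After inserting 4: P = [[1, 3, 4], [6, 9], [7]].
After inserting 10: P = [[1, 3, 4, 10], [6, 9], [7]].
After inserting 8: P = [[1, 3, 4, 8], [6, 9, 10], [7]].
After inserting 5: P = [[1, 3, 4, 5], [6, 8, 10], [7, 9]].
After inserting 2: P = [[1, 2, 4, 5], [3, 8, 10], [6, 9], [7]].

So P = [[1, 2, 4, 5], [3, 8, 10], [6, 9], [7]], Q = [[1, 2, 4, 7], [3, 6, 8], [5, 9], [10]].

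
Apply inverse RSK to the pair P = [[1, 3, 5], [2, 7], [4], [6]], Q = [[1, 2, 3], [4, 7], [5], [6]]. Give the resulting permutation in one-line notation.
2 6 7 4 3 1 5

Reverse the RSK construction: for i from n down to 1, find the cell of Q containing i, remove the entry at that cell from P, and reverse-bump it up through P; the value ejected from row 1 is w(i).

Step i=7: Q has 7 at row 2, column 2; remove 7 from row 2 of P and reverse-bump: 7 enters row 1 and ejects 5. So w(7) = 5. P is now [[1, 3, 7], [2], [4], [6]].
Step i=6: Q has 6 at row 4, column 1; remove 6 from row 4 of P and reverse-bump: 6 enters row 3 and ejects 4; 4 enters row 2 and ejects 2; 2 enters row 1 and ejects 1. So w(6) = 1. P is now [[2, 3, 7], [4], [6]].
Step i=5: Q has 5 at row 3, column 1; remove 6 from row 3 of P and reverse-bump: 6 enters row 2 and ejects 4; 4 enters row 1 and ejects 3. So w(5) = 3. P is now [[2, 4, 7], [6]].
Step i=4: Q has 4 at row 2, column 1; remove 6 from row 2 of P and reverse-bump: 6 enters row 1 and ejects 4. So w(4) = 4. P is now [[2, 6, 7]].
Step i=3: Q has 3 at row 1, column 3; remove that cell from P, ejecting 7. So w(3) = 7. P is now [[2, 6]].
Step i=2: Q has 2 at row 1, column 2; remove that cell from P, ejecting 6. So w(2) = 6. P is now [[2]].
Step i=1: Q has 1 at row 1, column 1; remove that cell from P, ejecting 2. So w(1) = 2. P is now [].

So w = 2 6 7 4 3 1 5.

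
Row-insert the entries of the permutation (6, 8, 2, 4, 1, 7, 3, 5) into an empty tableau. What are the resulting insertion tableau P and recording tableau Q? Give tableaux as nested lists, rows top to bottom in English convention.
Insert each entry of the permutation into P by Schensted row insertion, recording in Q the position of each new cell.

Insert 6: appended to row 1. P = [[6]], Q = [[1]].
Insert 8: appended to row 1. P = [[6, 8]], Q = [[1, 2]].
Insert 2: 2 bumps 6 from row 1; 6 starts row 2. P = [[2, 8], [6]], Q = [[1, 2], [3]].
Insert 4: 4 bumps 8 from row 1; 8 appends to row 2. P = [[2, 4], [6, 8]], Q = [[1, 2], [3, 4]].
Insert 1: 1 bumps 2 from row 1; 2 bumps 6 from row 2; 6 starts row 3. P = [[1, 4], [2, 8], [6]], Q = [[1, 2], [3, 4], [5]].
Insert 7: appended to row 1. P = [[1, 4, 7], [2, 8], [6]], Q = [[1, 2, 6], [3, 4], [5]].
Insert 3: 3 bumps 4 from row 1; 4 bumps 8 from row 2; 8 appends to row 3. P = [[1, 3, 7], [2, 4], [6, 8]], Q = [[1, 2, 6], [3, 4], [5, 7]].
Insert 5: 5 bumps 7 from row 1; 7 appends to row 2. P = [[1, 3, 5], [2, 4, 7], [6, 8]], Q = [[1, 2, 6], [3, 4, 8], [5, 7]].

So P = [[1, 3, 5], [2, 4, 7], [6, 8]], Q = [[1, 2, 6], [3, 4, 8], [5, 7]].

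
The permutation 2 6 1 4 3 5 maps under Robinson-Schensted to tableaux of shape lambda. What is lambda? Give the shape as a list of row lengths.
[3, 2, 1]

Row-insert each entry into an empty tableau.

After inserting 2: P = [[2]].
After inserting 6: P = [[2, 6]].
After inserting 1: P = [[1, 6], [2]].
After inserting 4: P = [[1, 4], [2, 6]].
After inserting 3: P = [[1, 3], [2, 4], [6]].
After inserting 5: P = [[1, 3, 5], [2, 4], [6]].

The final insertion tableau P = [[1, 3, 5], [2, 4], [6]] has shape [3, 2, 1].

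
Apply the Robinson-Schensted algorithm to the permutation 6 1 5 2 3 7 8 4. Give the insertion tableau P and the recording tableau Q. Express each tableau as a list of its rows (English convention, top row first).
P = [[1, 2, 3, 4, 8], [5, 7], [6]], Q = [[1, 3, 5, 6, 7], [2, 8], [4]]

Insert each entry of the permutation into P by Schensted row insertion, recording in Q the position of each new cell.

Insert 6: appended to row 1. P = [[6]], Q = [[1]].
Insert 1: 1 bumps 6 from row 1; 6 starts row 2. P = [[1], [6]], Q = [[1], [2]].
Insert 5: appended to row 1. P = [[1, 5], [6]], Q = [[1, 3], [2]].
Insert 2: 2 bumps 5 from row 1; 5 bumps 6 from row 2; 6 starts row 3. P = [[1, 2], [5], [6]], Q = [[1, 3], [2], [4]].
Insert 3: appended to row 1. P = [[1, 2, 3], [5], [6]], Q = [[1, 3, 5], [2], [4]].
Insert 7: appended to row 1. P = [[1, 2, 3, 7], [5], [6]], Q = [[1, 3, 5, 6], [2], [4]].
Insert 8: appended to row 1. P = [[1, 2, 3, 7, 8], [5], [6]], Q = [[1, 3, 5, 6, 7], [2], [4]].
Insert 4: 4 bumps 7 from row 1; 7 appends to row 2. P = [[1, 2, 3, 4, 8], [5, 7], [6]], Q = [[1, 3, 5, 6, 7], [2, 8], [4]].

So P = [[1, 2, 3, 4, 8], [5, 7], [6]], Q = [[1, 3, 5, 6, 7], [2, 8], [4]].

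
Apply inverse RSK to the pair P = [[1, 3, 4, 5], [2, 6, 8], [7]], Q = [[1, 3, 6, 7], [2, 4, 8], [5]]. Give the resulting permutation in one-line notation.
Reverse the RSK construction: for i from n down to 1, find the cell of Q containing i, remove the entry at that cell from P, and reverse-bump it up through P; the value ejected from row 1 is w(i).

Step i=8: Q has 8 at row 2, column 3; remove 8 from row 2 of P and reverse-bump: 8 enters row 1 and ejects 5. So w(8) = 5. P is now [[1, 3, 4, 8], [2, 6], [7]].
Step i=7: Q has 7 at row 1, column 4; remove that cell from P, ejecting 8. So w(7) = 8. P is now [[1, 3, 4], [2, 6], [7]].
Step i=6: Q has 6 at row 1, column 3; remove that cell from P, ejecting 4. So w(6) = 4. P is now [[1, 3], [2, 6], [7]].
Step i=5: Q has 5 at row 3, column 1; remove 7 from row 3 of P and reverse-bump: 7 enters row 2 and ejects 6; 6 enters row 1 and ejects 3. So w(5) = 3. P is now [[1, 6], [2, 7]].
Step i=4: Q has 4 at row 2, column 2; remove 7 from row 2 of P and reverse-bump: 7 enters row 1 and ejects 6. So w(4) = 6. P is now [[1, 7], [2]].
Step i=3: Q has 3 at row 1, column 2; remove that cell from P, ejecting 7. So w(3) = 7. P is now [[1], [2]].
Step i=2: Q has 2 at row 2, column 1; remove 2 from row 2 of P and reverse-bump: 2 enters row 1 and ejects 1. So w(2) = 1. P is now [[2]].
Step i=1: Q has 1 at row 1, column 1; remove that cell from P, ejecting 2. So w(1) = 2. P is now [].

So w = 2 1 7 6 3 4 8 5.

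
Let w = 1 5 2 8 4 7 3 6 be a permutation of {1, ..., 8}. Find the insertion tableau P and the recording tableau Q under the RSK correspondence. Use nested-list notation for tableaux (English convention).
P = [[1, 2, 3, 6], [4, 7], [5, 8]], Q = [[1, 2, 4, 6], [3, 5], [7, 8]]

Insert each entry of the permutation into P by Schensted row insertion, recording in Q the position of each new cell.

Insert 1: appended to row 1. P = [[1]], Q = [[1]].
Insert 5: appended to row 1. P = [[1, 5]], Q = [[1, 2]].
Insert 2: 2 bumps 5 from row 1; 5 starts row 2. P = [[1, 2], [5]], Q = [[1, 2], [3]].
Insert 8: appended to row 1. P = [[1, 2, 8], [5]], Q = [[1, 2, 4], [3]].
Insert 4: 4 bumps 8 from row 1; 8 appends to row 2. P = [[1, 2, 4], [5, 8]], Q = [[1, 2, 4], [3, 5]].
Insert 7: appended to row 1. P = [[1, 2, 4, 7], [5, 8]], Q = [[1, 2, 4, 6], [3, 5]].
Insert 3: 3 bumps 4 from row 1; 4 bumps 5 from row 2; 5 starts row 3. P = [[1, 2, 3, 7], [4, 8], [5]], Q = [[1, 2, 4, 6], [3, 5], [7]].
Insert 6: 6 bumps 7 from row 1; 7 bumps 8 from row 2; 8 appends to row 3. P = [[1, 2, 3, 6], [4, 7], [5, 8]], Q = [[1, 2, 4, 6], [3, 5], [7, 8]].

So P = [[1, 2, 3, 6], [4, 7], [5, 8]], Q = [[1, 2, 4, 6], [3, 5], [7, 8]].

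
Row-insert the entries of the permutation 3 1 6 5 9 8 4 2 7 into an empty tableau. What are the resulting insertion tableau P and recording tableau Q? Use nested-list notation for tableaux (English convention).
P = [[1, 2, 7], [3, 4, 8], [5, 9], [6]], Q = [[1, 3, 5], [2, 4, 6], [7, 9], [8]]

Insert each entry of the permutation into P by Schensted row insertion, recording in Q the position of each new cell.

Insert 3: appended to row 1. P = [[3]].
Insert 1: 1 bumps 3 from row 1; 3 starts row 2. P = [[1], [3]].
Insert 6: appended to row 1. P = [[1, 6], [3]].
Insert 5: 5 bumps 6 from row 1; 6 appends to row 2. P = [[1, 5], [3, 6]].
Insert 9: appended to row 1. P = [[1, 5, 9], [3, 6]].
Insert 8: 8 bumps 9 from row 1; 9 appends to row 2. P = [[1, 5, 8], [3, 6, 9]].
Insert 4: 4 bumps 5 from row 1; 5 bumps 6 from row 2; 6 starts row 3. P = [[1, 4, 8], [3, 5, 9], [6]].
Insert 2: 2 bumps 4 from row 1; 4 bumps 5 from row 2; 5 bumps 6 from row 3; 6 starts row 4. P = [[1, 2, 8], [3, 4, 9], [5], [6]].
Insert 7: 7 bumps 8 from row 1; 8 bumps 9 from row 2; 9 appends to row 3. P = [[1, 2, 7], [3, 4, 8], [5, 9], [6]].

So P = [[1, 2, 7], [3, 4, 8], [5, 9], [6]], Q = [[1, 3, 5], [2, 4, 6], [7, 9], [8]].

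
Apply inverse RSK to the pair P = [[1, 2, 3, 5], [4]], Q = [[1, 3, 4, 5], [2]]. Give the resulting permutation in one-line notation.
4 1 2 3 5

Reverse the RSK construction: for i from n down to 1, find the cell of Q containing i, remove the entry at that cell from P, and reverse-bump it up through P; the value ejected from row 1 is w(i).

Step i=5: Q has 5 at row 1, column 4; remove that cell from P, ejecting 5. So w(5) = 5. P is now [[1, 2, 3], [4]].
Step i=4: Q has 4 at row 1, column 3; remove that cell from P, ejecting 3. So w(4) = 3. P is now [[1, 2], [4]].
Step i=3: Q has 3 at row 1, column 2; remove that cell from P, ejecting 2. So w(3) = 2. P is now [[1], [4]].
Step i=2: Q has 2 at row 2, column 1; remove 4 from row 2 of P and reverse-bump: 4 enters row 1 and ejects 1. So w(2) = 1. P is now [[4]].
Step i=1: Q has 1 at row 1, column 1; remove that cell from P, ejecting 4. So w(1) = 4. P is now [].

So w = 4 1 2 3 5.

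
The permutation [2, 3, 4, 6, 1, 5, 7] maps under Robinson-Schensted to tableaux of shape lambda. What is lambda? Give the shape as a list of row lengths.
[5, 2]

RSK row insertion gives P = [[1, 3, 4, 5, 7], [2, 6]], which has shape [5, 2].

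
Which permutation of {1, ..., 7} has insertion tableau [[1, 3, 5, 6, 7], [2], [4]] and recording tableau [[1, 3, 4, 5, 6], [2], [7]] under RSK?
4 2 3 5 6 7 1

Reverse RSK: for i = n, n-1, ..., 1, locate i in Q, remove the corresponding corner cell from P, and reverse-bump its entry up through P; the value ejected from row 1 is w(i).

So w = 4 2 3 5 6 7 1.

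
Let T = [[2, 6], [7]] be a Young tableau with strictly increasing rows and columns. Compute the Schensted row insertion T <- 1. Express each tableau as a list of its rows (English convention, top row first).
In row 1, 1 replaces 2 (the leftmost entry greater than 1); 2 is bumped to row 2. In row 2, 2 replaces 7 (the leftmost entry greater than 2); 7 is bumped to row 3. 7 starts a new row 3. The new tableau is [[1, 6], [2], [7]].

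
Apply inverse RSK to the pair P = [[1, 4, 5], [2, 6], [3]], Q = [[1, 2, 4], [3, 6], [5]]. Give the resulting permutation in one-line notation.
Reverse the RSK construction: for i from n down to 1, find the cell of Q containing i, remove the entry at that cell from P, and reverse-bump it up through P; the value ejected from row 1 is w(i).

Step i=6: Q has 6 at row 2, column 2; remove 6 from row 2 of P and reverse-bump: 6 enters row 1 and ejects 5. So w(6) = 5. P is now [[1, 4, 6], [2], [3]].
Step i=5: Q has 5 at row 3, column 1; remove 3 from row 3 of P and reverse-bump: 3 enters row 2 and ejects 2; 2 enters row 1 and ejects 1. So w(5) = 1. P is now [[2, 4, 6], [3]].
Step i=4: Q has 4 at row 1, column 3; remove that cell from P, ejecting 6. So w(4) = 6. P is now [[2, 4], [3]].
Step i=3: Q has 3 at row 2, column 1; remove 3 from row 2 of P and reverse-bump: 3 enters row 1 and ejects 2. So w(3) = 2. P is now [[3, 4]].
Step i=2: Q has 2 at row 1, column 2; remove that cell from P, ejecting 4. So w(2) = 4. P is now [[3]].
Step i=1: Q has 1 at row 1, column 1; remove that cell from P, ejecting 3. So w(1) = 3. P is now [].

So w = 3 4 2 6 1 5.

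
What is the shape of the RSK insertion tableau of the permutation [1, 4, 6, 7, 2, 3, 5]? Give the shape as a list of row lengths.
Row-insert each entry into an empty tableau.

After inserting 1: P = [[1]].
After inserting 4: P = [[1, 4]].
After inserting 6: P = [[1, 4, 6]].
After inserting 7: P = [[1, 4, 6, 7]].
After inserting 2: P = [[1, 2, 6, 7], [4]].
After inserting 3: P = [[1, 2, 3, 7], [4, 6]].
After inserting 5: P = [[1, 2, 3, 5], [4, 6, 7]].

The final insertion tableau P = [[1, 2, 3, 5], [4, 6, 7]] has shape [4, 3].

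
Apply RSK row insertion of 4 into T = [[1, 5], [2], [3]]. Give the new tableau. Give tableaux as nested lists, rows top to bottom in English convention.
[[1, 4], [2, 5], [3]]

In row 1, 4 replaces 5 (the leftmost entry greater than 4); 5 is bumped to row 2. 5 is appended to row 2. The new tableau is [[1, 4], [2, 5], [3]].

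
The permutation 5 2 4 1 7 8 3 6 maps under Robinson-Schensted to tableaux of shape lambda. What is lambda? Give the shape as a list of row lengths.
[4, 3, 1]

Row-insert each entry into an empty tableau.

After inserting 5: P = [[5]].
After inserting 2: P = [[2], [5]].
After inserting 4: P = [[2, 4], [5]].
After inserting 1: P = [[1, 4], [2], [5]].
After inserting 7: P = [[1, 4, 7], [2], [5]].
After inserting 8: P = [[1, 4, 7, 8], [2], [5]].
After inserting 3: P = [[1, 3, 7, 8], [2, 4], [5]].
After inserting 6: P = [[1, 3, 6, 8], [2, 4, 7], [5]].

The final insertion tableau P = [[1, 3, 6, 8], [2, 4, 7], [5]] has shape [4, 3, 1].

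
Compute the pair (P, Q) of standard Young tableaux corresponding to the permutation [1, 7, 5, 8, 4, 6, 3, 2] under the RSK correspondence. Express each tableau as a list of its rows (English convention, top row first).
P = [[1, 2, 6], [3, 8], [4], [5], [7]], Q = [[1, 2, 4], [3, 6], [5], [7], [8]]

Insert each entry of the permutation into P by Schensted row insertion, recording in Q the position of each new cell.

After inserting 1: P = [[1]].
After inserting 7: P = [[1, 7]].
After inserting 5: P = [[1, 5], [7]].
After inserting 8: P = [[1, 5, 8], [7]].
After inserting 4: P = [[1, 4, 8], [5], [7]].
After inserting 6: P = [[1, 4, 6], [5, 8], [7]].
After inserting 3: P = [[1, 3, 6], [4, 8], [5], [7]].
After inserting 2: P = [[1, 2, 6], [3, 8], [4], [5], [7]].

So P = [[1, 2, 6], [3, 8], [4], [5], [7]], Q = [[1, 2, 4], [3, 6], [5], [7], [8]].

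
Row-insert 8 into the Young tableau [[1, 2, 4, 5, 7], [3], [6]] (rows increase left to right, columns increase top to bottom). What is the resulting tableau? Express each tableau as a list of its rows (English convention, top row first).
[[1, 2, 4, 5, 7, 8], [3], [6]]

8 is larger than every entry of row 1, so it is appended to row 1. The new tableau is [[1, 2, 4, 5, 7, 8], [3], [6]].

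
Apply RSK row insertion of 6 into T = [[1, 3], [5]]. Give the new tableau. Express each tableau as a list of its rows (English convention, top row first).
6 is larger than every entry of row 1, so it is appended to row 1. The new tableau is [[1, 3, 6], [5]].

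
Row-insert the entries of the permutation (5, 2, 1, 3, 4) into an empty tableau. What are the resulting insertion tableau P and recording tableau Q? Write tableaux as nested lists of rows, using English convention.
Insert each entry of the permutation into P by Schensted row insertion, recording in Q the position of each new cell.

Insert 5: appended to row 1. P = [[5]], Q = [[1]].
Insert 2: 2 bumps 5 from row 1; 5 starts row 2. P = [[2], [5]], Q = [[1], [2]].
Insert 1: 1 bumps 2 from row 1; 2 bumps 5 from row 2; 5 starts row 3. P = [[1], [2], [5]], Q = [[1], [2], [3]].
Insert 3: appended to row 1. P = [[1, 3], [2], [5]], Q = [[1, 4], [2], [3]].
Insert 4: appended to row 1. P = [[1, 3, 4], [2], [5]], Q = [[1, 4, 5], [2], [3]].

So P = [[1, 3, 4], [2], [5]], Q = [[1, 4, 5], [2], [3]].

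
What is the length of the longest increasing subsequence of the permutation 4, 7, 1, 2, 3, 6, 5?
4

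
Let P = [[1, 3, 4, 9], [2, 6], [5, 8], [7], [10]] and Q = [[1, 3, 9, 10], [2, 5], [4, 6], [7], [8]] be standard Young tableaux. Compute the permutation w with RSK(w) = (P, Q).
Reverse the RSK construction: for i from n down to 1, find the cell of Q containing i, remove the entry at that cell from P, and reverse-bump it up through P; the value ejected from row 1 is w(i).

Step i=10: Q has 10 at row 1, column 4; remove that cell from P, ejecting 9. So w(10) = 9. P is now [[1, 3, 4], [2, 6], [5, 8], [7], [10]].
Step i=9: Q has 9 at row 1, column 3; remove that cell from P, ejecting 4. So w(9) = 4. P is now [[1, 3], [2, 6], [5, 8], [7], [10]].
Step i=8: Q has 8 at row 5, column 1; remove 10 from row 5 of P and reverse-bump: 10 enters row 4 and ejects 7; 7 enters row 3 and ejects 5; 5 enters row 2 and ejects 2; 2 enters row 1 and ejects 1. So w(8) = 1. P is now [[2, 3], [5, 6], [7, 8], [10]].
Step i=7: Q has 7 at row 4, column 1; remove 10 from row 4 of P and reverse-bump: 10 enters row 3 and ejects 8; 8 enters row 2 and ejects 6; 6 enters row 1 and ejects 3. So w(7) = 3. P is now [[2, 6], [5, 8], [7, 10]].
Step i=6: Q has 6 at row 3, column 2; remove 10 from row 3 of P and reverse-bump: 10 enters row 2 and ejects 8; 8 enters row 1 and ejects 6. So w(6) = 6. P is now [[2, 8], [5, 10], [7]].
Step i=5: Q has 5 at row 2, column 2; remove 10 from row 2 of P and reverse-bump: 10 enters row 1 and ejects 8. So w(5) = 8. P is now [[2, 10], [5], [7]].
Step i=4: Q has 4 at row 3, column 1; remove 7 from row 3 of P and reverse-bump: 7 enters row 2 and ejects 5; 5 enters row 1 and ejects 2. So w(4) = 2. P is now [[5, 10], [7]].
Step i=3: Q has 3 at row 1, column 2; remove that cell from P, ejecting 10. So w(3) = 10. P is now [[5], [7]].
Step i=2: Q has 2 at row 2, column 1; remove 7 from row 2 of P and reverse-bump: 7 enters row 1 and ejects 5. So w(2) = 5. P is now [[7]].
Step i=1: Q has 1 at row 1, column 1; remove that cell from P, ejecting 7. So w(1) = 7. P is now [].

So w = 7 5 10 2 8 6 3 1 4 9.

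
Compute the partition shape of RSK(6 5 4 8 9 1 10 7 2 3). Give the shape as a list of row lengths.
[4, 3, 2, 1]

Row-insert each entry into an empty tableau.

After inserting 6: P = [[6]].
After inserting 5: P = [[5], [6]].
After inserting 4: P = [[4], [5], [6]].
After inserting 8: P = [[4, 8], [5], [6]].
After inserting 9: P = [[4, 8, 9], [5], [6]].
After inserting 1: P = [[1, 8, 9], [4], [5], [6]].
After inserting 10: P = [[1, 8, 9, 10], [4], [5], [6]].
After inserting 7: P = [[1, 7, 9, 10], [4, 8], [5], [6]].
After inserting 2: P = [[1, 2, 9, 10], [4, 7], [5, 8], [6]].
After inserting 3: P = [[1, 2, 3, 10], [4, 7, 9], [5, 8], [6]].

The final insertion tableau P = [[1, 2, 3, 10], [4, 7, 9], [5, 8], [6]] has shape [4, 3, 2, 1].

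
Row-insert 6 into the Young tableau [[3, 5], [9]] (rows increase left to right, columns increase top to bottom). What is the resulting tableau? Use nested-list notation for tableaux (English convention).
6 is larger than every entry of row 1, so it is appended to row 1. The new tableau is [[3, 5, 6], [9]].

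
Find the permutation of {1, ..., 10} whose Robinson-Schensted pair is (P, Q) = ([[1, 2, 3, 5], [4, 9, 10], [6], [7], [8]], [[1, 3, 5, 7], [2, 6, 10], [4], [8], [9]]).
Reverse RSK: for i = n, n-1, ..., 1, locate i in Q, remove the corresponding corner cell from P, and reverse-bump its entry up through P; the value ejected from row 1 is w(i).

So w = 8 1 7 2 9 6 10 4 3 5.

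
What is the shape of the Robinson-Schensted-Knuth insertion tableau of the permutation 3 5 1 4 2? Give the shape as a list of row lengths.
[2, 2, 1]

Row-insert each entry into an empty tableau.

After inserting 3: P = [[3]].
After inserting 5: P = [[3, 5]].
After inserting 1: P = [[1, 5], [3]].
After inserting 4: P = [[1, 4], [3, 5]].
After inserting 2: P = [[1, 2], [3, 4], [5]].

The final insertion tableau P = [[1, 2], [3, 4], [5]] has shape [2, 2, 1].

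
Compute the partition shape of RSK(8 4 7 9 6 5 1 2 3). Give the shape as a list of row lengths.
Row-insert each entry into an empty tableau.

After inserting 8: P = [[8]].
After inserting 4: P = [[4], [8]].
After inserting 7: P = [[4, 7], [8]].
After inserting 9: P = [[4, 7, 9], [8]].
After inserting 6: P = [[4, 6, 9], [7], [8]].
After inserting 5: P = [[4, 5, 9], [6], [7], [8]].
After inserting 1: P = [[1, 5, 9], [4], [6], [7], [8]].
After inserting 2: P = [[1, 2, 9], [4, 5], [6], [7], [8]].
After inserting 3: P = [[1, 2, 3], [4, 5, 9], [6], [7], [8]].

The final insertion tableau P = [[1, 2, 3], [4, 5, 9], [6], [7], [8]] has shape [3, 3, 1, 1, 1].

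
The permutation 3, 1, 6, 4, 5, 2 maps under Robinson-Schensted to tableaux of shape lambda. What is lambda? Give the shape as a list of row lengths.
Row-insert each entry into an empty tableau.

After inserting 3: P = [[3]].
After inserting 1: P = [[1], [3]].
After inserting 6: P = [[1, 6], [3]].
After inserting 4: P = [[1, 4], [3, 6]].
After inserting 5: P = [[1, 4, 5], [3, 6]].
After inserting 2: P = [[1, 2, 5], [3, 4], [6]].

The final insertion tableau P = [[1, 2, 5], [3, 4], [6]] has shape [3, 2, 1].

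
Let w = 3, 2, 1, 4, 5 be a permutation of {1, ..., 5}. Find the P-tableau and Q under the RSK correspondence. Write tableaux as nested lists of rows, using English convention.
P = [[1, 4, 5], [2], [3]], Q = [[1, 4, 5], [2], [3]]

Insert each entry of the permutation into P by Schensted row insertion, recording in Q the position of each new cell.

Insert 3: appended to row 1. P = [[3]].
Insert 2: 2 bumps 3 from row 1; 3 starts row 2. P = [[2], [3]].
Insert 1: 1 bumps 2 from row 1; 2 bumps 3 from row 2; 3 starts row 3. P = [[1], [2], [3]].
Insert 4: appended to row 1. P = [[1, 4], [2], [3]].
Insert 5: appended to row 1. P = [[1, 4, 5], [2], [3]].

So P = [[1, 4, 5], [2], [3]], Q = [[1, 4, 5], [2], [3]].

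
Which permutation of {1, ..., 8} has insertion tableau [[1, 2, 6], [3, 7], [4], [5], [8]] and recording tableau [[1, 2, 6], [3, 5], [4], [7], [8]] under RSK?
5 8 7 1 4 6 3 2

Reverse the RSK construction: for i from n down to 1, find the cell of Q containing i, remove the entry at that cell from P, and reverse-bump it up through P; the value ejected from row 1 is w(i).

Step i=8: Q has 8 at row 5, column 1; remove 8 from row 5 of P and reverse-bump: 8 enters row 4 and ejects 5; 5 enters row 3 and ejects 4; 4 enters row 2 and ejects 3; 3 enters row 1 and ejects 2. So w(8) = 2. P is now [[1, 3, 6], [4, 7], [5], [8]].
Step i=7: Q has 7 at row 4, column 1; remove 8 from row 4 of P and reverse-bump: 8 enters row 3 and ejects 5; 5 enters row 2 and ejects 4; 4 enters row 1 and ejects 3. So w(7) = 3. P is now [[1, 4, 6], [5, 7], [8]].
Step i=6: Q has 6 at row 1, column 3; remove that cell from P, ejecting 6. So w(6) = 6. P is now [[1, 4], [5, 7], [8]].
Step i=5: Q has 5 at row 2, column 2; remove 7 from row 2 of P and reverse-bump: 7 enters row 1 and ejects 4. So w(5) = 4. P is now [[1, 7], [5], [8]].
Step i=4: Q has 4 at row 3, column 1; remove 8 from row 3 of P and reverse-bump: 8 enters row 2 and ejects 5; 5 enters row 1 and ejects 1. So w(4) = 1. P is now [[5, 7], [8]].
Step i=3: Q has 3 at row 2, column 1; remove 8 from row 2 of P and reverse-bump: 8 enters row 1 and ejects 7. So w(3) = 7. P is now [[5, 8]].
Step i=2: Q has 2 at row 1, column 2; remove that cell from P, ejecting 8. So w(2) = 8. P is now [[5]].
Step i=1: Q has 1 at row 1, column 1; remove that cell from P, ejecting 5. So w(1) = 5. P is now [].

So w = 5 8 7 1 4 6 3 2.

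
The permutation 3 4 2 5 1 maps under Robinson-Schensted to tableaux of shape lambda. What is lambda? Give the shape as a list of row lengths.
Row-insert each entry into an empty tableau.

After inserting 3: P = [[3]].
After inserting 4: P = [[3, 4]].
After inserting 2: P = [[2, 4], [3]].
After inserting 5: P = [[2, 4, 5], [3]].
After inserting 1: P = [[1, 4, 5], [2], [3]].

The final insertion tableau P = [[1, 4, 5], [2], [3]] has shape [3, 1, 1].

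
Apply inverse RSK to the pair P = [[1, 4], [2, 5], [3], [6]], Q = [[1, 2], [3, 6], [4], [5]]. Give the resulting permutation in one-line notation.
3 6 5 2 1 4

Reverse the RSK construction: for i from n down to 1, find the cell of Q containing i, remove the entry at that cell from P, and reverse-bump it up through P; the value ejected from row 1 is w(i).

Step i=6: Q has 6 at row 2, column 2; remove 5 from row 2 of P and reverse-bump: 5 enters row 1 and ejects 4. So w(6) = 4. P is now [[1, 5], [2], [3], [6]].
Step i=5: Q has 5 at row 4, column 1; remove 6 from row 4 of P and reverse-bump: 6 enters row 3 and ejects 3; 3 enters row 2 and ejects 2; 2 enters row 1 and ejects 1. So w(5) = 1. P is now [[2, 5], [3], [6]].
Step i=4: Q has 4 at row 3, column 1; remove 6 from row 3 of P and reverse-bump: 6 enters row 2 and ejects 3; 3 enters row 1 and ejects 2. So w(4) = 2. P is now [[3, 5], [6]].
Step i=3: Q has 3 at row 2, column 1; remove 6 from row 2 of P and reverse-bump: 6 enters row 1 and ejects 5. So w(3) = 5. P is now [[3, 6]].
Step i=2: Q has 2 at row 1, column 2; remove that cell from P, ejecting 6. So w(2) = 6. P is now [[3]].
Step i=1: Q has 1 at row 1, column 1; remove that cell from P, ejecting 3. So w(1) = 3. P is now [].

So w = 3 6 5 2 1 4.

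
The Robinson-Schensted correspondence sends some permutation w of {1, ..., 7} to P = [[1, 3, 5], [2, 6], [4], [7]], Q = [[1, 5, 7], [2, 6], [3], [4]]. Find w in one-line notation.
Reverse RSK: for i = n, n-1, ..., 1, locate i in Q, remove the corresponding corner cell from P, and reverse-bump its entry up through P; the value ejected from row 1 is w(i).

So w = 7 4 2 1 6 3 5.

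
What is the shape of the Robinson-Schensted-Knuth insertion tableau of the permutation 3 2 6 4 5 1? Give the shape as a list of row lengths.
RSK row insertion gives P = [[1, 4, 5], [2, 6], [3]], which has shape [3, 2, 1].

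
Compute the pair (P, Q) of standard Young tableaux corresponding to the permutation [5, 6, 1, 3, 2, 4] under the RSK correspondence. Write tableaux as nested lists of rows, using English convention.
Insert each entry of the permutation into P by Schensted row insertion, recording in Q the position of each new cell.

Insert 5: appended to row 1. P = [[5]].
Insert 6: appended to row 1. P = [[5, 6]].
Insert 1: 1 bumps 5 from row 1; 5 starts row 2. P = [[1, 6], [5]].
Insert 3: 3 bumps 6 from row 1; 6 appends to row 2. P = [[1, 3], [5, 6]].
Insert 2: 2 bumps 3 from row 1; 3 bumps 5 from row 2; 5 starts row 3. P = [[1, 2], [3, 6], [5]].
Insert 4: appended to row 1. P = [[1, 2, 4], [3, 6], [5]].

So P = [[1, 2, 4], [3, 6], [5]], Q = [[1, 2, 6], [3, 4], [5]].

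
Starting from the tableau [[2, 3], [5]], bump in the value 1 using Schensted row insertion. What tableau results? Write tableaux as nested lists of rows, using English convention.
In row 1, 1 replaces 2 (the leftmost entry greater than 1); 2 is bumped to row 2. In row 2, 2 replaces 5 (the leftmost entry greater than 2); 5 is bumped to row 3. 5 starts a new row 3. The new tableau is [[1, 3], [2], [5]].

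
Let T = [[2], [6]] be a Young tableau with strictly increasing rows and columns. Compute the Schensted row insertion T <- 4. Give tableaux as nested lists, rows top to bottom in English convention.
4 is larger than every entry of row 1, so it is appended to row 1. The new tableau is [[2, 4], [6]].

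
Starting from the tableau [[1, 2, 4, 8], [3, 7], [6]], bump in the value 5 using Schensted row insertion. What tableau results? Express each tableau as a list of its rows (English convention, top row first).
In row 1, 5 replaces 8 (the leftmost entry greater than 5); 8 is bumped to row 2. 8 is appended to row 2. The new tableau is [[1, 2, 4, 5], [3, 7, 8], [6]].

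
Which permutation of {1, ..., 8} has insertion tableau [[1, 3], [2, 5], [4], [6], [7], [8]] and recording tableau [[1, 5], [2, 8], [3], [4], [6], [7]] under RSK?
8 7 6 4 5 2 1 3

Reverse the RSK construction: for i from n down to 1, find the cell of Q containing i, remove the entry at that cell from P, and reverse-bump it up through P; the value ejected from row 1 is w(i).

Step i=8: Q has 8 at row 2, column 2; remove 5 from row 2 of P and reverse-bump: 5 enters row 1 and ejects 3. So w(8) = 3. P is now [[1, 5], [2], [4], [6], [7], [8]].
Step i=7: Q has 7 at row 6, column 1; remove 8 from row 6 of P and reverse-bump: 8 enters row 5 and ejects 7; 7 enters row 4 and ejects 6; 6 enters row 3 and ejects 4; 4 enters row 2 and ejects 2; 2 enters row 1 and ejects 1. So w(7) = 1. P is now [[2, 5], [4], [6], [7], [8]].
Step i=6: Q has 6 at row 5, column 1; remove 8 from row 5 of P and reverse-bump: 8 enters row 4 and ejects 7; 7 enters row 3 and ejects 6; 6 enters row 2 and ejects 4; 4 enters row 1 and ejects 2. So w(6) = 2. P is now [[4, 5], [6], [7], [8]].
Step i=5: Q has 5 at row 1, column 2; remove that cell from P, ejecting 5. So w(5) = 5. P is now [[4], [6], [7], [8]].
Step i=4: Q has 4 at row 4, column 1; remove 8 from row 4 of P and reverse-bump: 8 enters row 3 and ejects 7; 7 enters row 2 and ejects 6; 6 enters row 1 and ejects 4. So w(4) = 4. P is now [[6], [7], [8]].
Step i=3: Q has 3 at row 3, column 1; remove 8 from row 3 of P and reverse-bump: 8 enters row 2 and ejects 7; 7 enters row 1 and ejects 6. So w(3) = 6. P is now [[7], [8]].
Step i=2: Q has 2 at row 2, column 1; remove 8 from row 2 of P and reverse-bump: 8 enters row 1 and ejects 7. So w(2) = 7. P is now [[8]].
Step i=1: Q has 1 at row 1, column 1; remove that cell from P, ejecting 8. So w(1) = 8. P is now [].

So w = 8 7 6 4 5 2 1 3.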